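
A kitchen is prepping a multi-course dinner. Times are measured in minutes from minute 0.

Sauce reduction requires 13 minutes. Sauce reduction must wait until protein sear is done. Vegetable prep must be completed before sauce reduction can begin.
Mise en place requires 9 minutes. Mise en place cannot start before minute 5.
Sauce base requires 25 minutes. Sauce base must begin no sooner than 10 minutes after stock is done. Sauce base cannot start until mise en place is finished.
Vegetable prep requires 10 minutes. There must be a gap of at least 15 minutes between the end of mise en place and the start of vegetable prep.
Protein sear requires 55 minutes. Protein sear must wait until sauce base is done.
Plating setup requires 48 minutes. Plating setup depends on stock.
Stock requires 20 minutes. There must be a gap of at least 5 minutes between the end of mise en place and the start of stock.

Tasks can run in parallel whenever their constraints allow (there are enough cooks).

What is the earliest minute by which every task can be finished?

142

Mise en place waits on its own release at minute 5, so it starts at minute 5 and finishes at 5 + 9 = minute 14.
After mise en place (finishes minute 14, plus 15-minute gap → minute 29), vegetable prep can start at minute 29 and finishes at minute 39.
Stock waits on mise en place (finishes minute 14, plus 5-minute gap → minute 19), so it starts at minute 19 and finishes at 19 + 20 = minute 39.
After stock (finishes minute 39), plating setup can start at minute 39 and finishes at minute 87.
Sauce base has to wait for stock (finishes minute 39, plus 10-minute gap → minute 49); mise en place (finishes minute 14). The latest of these is minute 49, so sauce base runs minute 49 to 49 + 25 = minute 74.
Protein sear cannot begin until sauce base (finishes minute 74). It runs from minute 74 to 74 + 55 = minute 129.
Sauce reduction has to wait for protein sear (finishes minute 129); vegetable prep (finishes minute 39). The latest of these is minute 129, so sauce reduction runs minute 129 to 129 + 13 = minute 142.
All tasks are finished once the last one completes. Finish times: Mise en place at 14, Stock at 39, Sauce base at 74, Protein sear at 129, Vegetable prep at 39, Sauce reduction at 142, Plating setup at 87. The latest is minute 142.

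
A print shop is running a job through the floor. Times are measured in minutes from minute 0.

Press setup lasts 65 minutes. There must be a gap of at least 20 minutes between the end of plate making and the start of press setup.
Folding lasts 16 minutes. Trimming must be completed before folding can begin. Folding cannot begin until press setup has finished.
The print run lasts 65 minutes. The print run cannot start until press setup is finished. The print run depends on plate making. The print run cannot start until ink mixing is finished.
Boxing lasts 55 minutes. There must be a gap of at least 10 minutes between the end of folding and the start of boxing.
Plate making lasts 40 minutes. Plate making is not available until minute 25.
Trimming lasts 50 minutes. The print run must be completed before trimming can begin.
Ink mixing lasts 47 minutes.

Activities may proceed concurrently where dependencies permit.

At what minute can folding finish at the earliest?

281

Ink mixing can start immediately at minute 0; it finishes at minute 47.
Plate making waits on its own release at minute 25, so it starts at minute 25 and finishes at 25 + 40 = minute 65.
Press setup cannot begin until plate making (finishes minute 65, plus 20-minute gap → minute 85). It runs from minute 85 to 85 + 65 = minute 150.
The print run needs all of press setup (finishes minute 150); plate making (finishes minute 65); ink mixing (finishes minute 47). That puts its earliest start at minute 150; it finishes at 150 + 65 = minute 215.
After the print run (finishes minute 215), trimming can start at minute 215 and finishes at minute 265.
For folding: trimming (finishes minute 265); press setup (finishes minute 150). Taking the maximum gives a start of minute 265, and it finishes at 265 + 16 = minute 281.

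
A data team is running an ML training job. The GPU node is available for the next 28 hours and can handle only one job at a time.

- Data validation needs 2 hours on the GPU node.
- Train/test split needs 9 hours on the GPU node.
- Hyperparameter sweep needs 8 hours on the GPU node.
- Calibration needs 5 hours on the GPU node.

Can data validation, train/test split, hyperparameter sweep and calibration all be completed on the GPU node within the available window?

Yes

Running back to back, the jobs need 2 + 9 + 8 + 5 = 24 hours on the GPU node.
Since 24 ≤ 28, they fit within the window.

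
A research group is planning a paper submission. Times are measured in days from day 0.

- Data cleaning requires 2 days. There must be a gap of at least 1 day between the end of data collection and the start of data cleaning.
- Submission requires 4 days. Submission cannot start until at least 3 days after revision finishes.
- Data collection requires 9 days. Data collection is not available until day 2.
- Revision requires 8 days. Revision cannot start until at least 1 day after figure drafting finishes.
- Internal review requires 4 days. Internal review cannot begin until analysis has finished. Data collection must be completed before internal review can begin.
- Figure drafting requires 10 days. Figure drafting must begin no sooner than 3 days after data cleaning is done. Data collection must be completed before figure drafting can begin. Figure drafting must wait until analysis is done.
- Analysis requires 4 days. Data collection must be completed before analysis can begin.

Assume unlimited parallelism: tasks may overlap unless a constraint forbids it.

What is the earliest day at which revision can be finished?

Data collection waits on its own release at day 2, so it starts at day 2 and finishes at 2 + 9 = day 11.
After data collection (finishes day 11), analysis can start at day 11 and finishes at day 15.
Data cleaning waits on data collection (finishes day 11, plus 1-day gap → day 12), so it starts at day 12 and finishes at 12 + 2 = day 14.
Figure drafting has to wait for data cleaning (finishes day 14, plus 3-day gap → day 17); data collection (finishes day 11); analysis (finishes day 15). The latest of these is day 17, so figure drafting runs day 17 to 17 + 10 = day 27.
After figure drafting (finishes day 27, plus 1-day gap → day 28), revision can start at day 28 and finishes at day 36.

36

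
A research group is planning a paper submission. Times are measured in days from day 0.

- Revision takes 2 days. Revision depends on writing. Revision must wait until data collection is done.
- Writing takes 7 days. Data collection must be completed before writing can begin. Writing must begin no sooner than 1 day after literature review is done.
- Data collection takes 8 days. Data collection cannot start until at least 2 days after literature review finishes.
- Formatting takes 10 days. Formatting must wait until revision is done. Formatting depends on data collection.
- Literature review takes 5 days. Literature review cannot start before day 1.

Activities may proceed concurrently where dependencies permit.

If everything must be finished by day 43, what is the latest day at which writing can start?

24

Formatting has no dependents, so it just needs to finish by day 43. Starting by 43 − 10 = day 33 achieves that.
Revision must finish before formatting (must start by day 33). With a 2-day duration, revision must start by 33 − 2 = day 31.
Writing must finish before revision (must start by day 31). With a 7-day duration, writing must start by 31 − 7 = day 24.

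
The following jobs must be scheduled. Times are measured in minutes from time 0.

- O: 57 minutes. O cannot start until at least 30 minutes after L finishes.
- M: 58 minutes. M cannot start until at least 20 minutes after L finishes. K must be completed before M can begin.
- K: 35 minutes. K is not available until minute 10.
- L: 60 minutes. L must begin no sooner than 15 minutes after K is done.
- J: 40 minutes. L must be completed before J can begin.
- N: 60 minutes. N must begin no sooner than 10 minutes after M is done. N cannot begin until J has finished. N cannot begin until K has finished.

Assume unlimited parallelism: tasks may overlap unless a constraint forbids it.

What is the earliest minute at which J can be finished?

160

K cannot begin until its own release at minute 10. It runs from minute 10 to 10 + 35 = minute 45.
After K (finishes minute 45, plus 15-minute gap → minute 60), L can start at minute 60 and finishes at minute 120.
After L (finishes minute 120), J can start at minute 120 and finishes at minute 160.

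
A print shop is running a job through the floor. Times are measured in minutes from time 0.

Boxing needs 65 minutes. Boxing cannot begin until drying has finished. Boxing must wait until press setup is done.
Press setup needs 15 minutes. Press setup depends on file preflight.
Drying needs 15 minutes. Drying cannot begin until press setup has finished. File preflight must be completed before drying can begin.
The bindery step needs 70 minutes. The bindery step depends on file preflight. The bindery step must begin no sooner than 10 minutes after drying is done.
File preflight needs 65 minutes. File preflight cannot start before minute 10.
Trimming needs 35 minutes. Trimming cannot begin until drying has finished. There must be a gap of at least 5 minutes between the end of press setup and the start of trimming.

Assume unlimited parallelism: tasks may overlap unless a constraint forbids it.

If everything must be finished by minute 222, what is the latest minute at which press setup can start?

To finish by minute 222, trimming (duration 35) must start no later than minute 187.
Nothing follows the bindery step; the deadline of minute 222 is its only limit. It must start by 222 − 70 = minute 152.
To finish by minute 222, boxing (duration 65) must start no later than minute 157.
Drying has several dependents: trimming (must start by minute 187); the bindery step (must start by minute 152, minus 10-minute gap → minute 142); boxing (must start by minute 157). The earliest of those limits is minute 142, so drying must start by 142 − 15 = minute 127.
Press setup feeds drying (must start by minute 127); trimming (must start by minute 187, minus 5-minute gap → minute 182); boxing (must start by minute 157). Taking the minimum, press setup must finish by minute 127 and start by 127 − 15 = minute 112.

112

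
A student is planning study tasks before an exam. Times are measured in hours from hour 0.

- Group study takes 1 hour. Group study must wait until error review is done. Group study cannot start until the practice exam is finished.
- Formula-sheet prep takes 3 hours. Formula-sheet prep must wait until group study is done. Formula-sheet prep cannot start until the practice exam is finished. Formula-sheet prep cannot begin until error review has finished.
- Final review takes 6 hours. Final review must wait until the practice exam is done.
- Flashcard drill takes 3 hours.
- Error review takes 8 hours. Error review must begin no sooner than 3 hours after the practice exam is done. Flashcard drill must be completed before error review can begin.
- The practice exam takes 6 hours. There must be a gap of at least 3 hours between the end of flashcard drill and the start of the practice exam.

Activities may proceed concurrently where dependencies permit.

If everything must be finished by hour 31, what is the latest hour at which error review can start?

To finish by hour 31, formula-sheet prep (duration 3) must start no later than hour 28.
Group study has to be done before formula-sheet prep (must start by hour 28). That means finishing by hour 28, i.e. starting by 28 − 1 = hour 27.
Error review has several dependents: group study (must start by hour 27); formula-sheet prep (must start by hour 28). The earliest of those limits is hour 27, so error review must start by 27 − 8 = hour 19.

19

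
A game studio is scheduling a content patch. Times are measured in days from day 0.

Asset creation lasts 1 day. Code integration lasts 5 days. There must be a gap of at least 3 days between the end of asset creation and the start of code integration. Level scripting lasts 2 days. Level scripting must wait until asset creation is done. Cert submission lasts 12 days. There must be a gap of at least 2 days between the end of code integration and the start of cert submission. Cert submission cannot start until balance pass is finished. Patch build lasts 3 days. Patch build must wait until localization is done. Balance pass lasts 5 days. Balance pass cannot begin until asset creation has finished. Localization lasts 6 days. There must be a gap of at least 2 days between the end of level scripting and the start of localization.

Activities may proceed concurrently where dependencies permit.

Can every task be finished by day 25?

Yes

Nothing blocks asset creation, so it runs from day 0 to day 1.
Balance pass waits on asset creation (finishes day 1), so it starts at day 1 and finishes at 1 + 5 = day 6.
Code integration waits on asset creation (finishes day 1, plus 3-day gap → day 4), so it starts at day 4 and finishes at 4 + 5 = day 9.
Cert submission needs all of code integration (finishes day 9, plus 2-day gap → day 11); balance pass (finishes day 6). That puts its earliest start at day 11; it finishes at 11 + 12 = day 23.
Level scripting waits on asset creation (finishes day 1), so it starts at day 1 and finishes at 1 + 2 = day 3.
After level scripting (finishes day 3, plus 2-day gap → day 5), localization can start at day 5 and finishes at day 11.
Patch build cannot begin until localization (finishes day 11). It runs from day 11 to 11 + 3 = day 14.
Every task is finished by day 23, which is no later than the deadline of 25, so the schedule is feasible.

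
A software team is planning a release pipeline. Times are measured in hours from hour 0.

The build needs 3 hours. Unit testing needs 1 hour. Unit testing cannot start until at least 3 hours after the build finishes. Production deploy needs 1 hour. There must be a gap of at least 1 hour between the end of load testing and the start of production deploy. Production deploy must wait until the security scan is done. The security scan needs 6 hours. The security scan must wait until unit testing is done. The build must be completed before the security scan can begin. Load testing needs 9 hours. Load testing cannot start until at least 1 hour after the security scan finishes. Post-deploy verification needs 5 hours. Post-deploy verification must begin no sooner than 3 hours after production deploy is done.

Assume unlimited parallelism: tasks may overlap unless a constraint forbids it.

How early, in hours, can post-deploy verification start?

The build can start immediately at hour 0; it finishes at hour 3.
Unit testing waits on the build (finishes hour 3, plus 3-hour gap → hour 6), so it starts at hour 6 and finishes at 6 + 1 = hour 7.
For the security scan: unit testing (finishes hour 7); the build (finishes hour 3). Taking the maximum gives a start of hour 7, and it finishes at 7 + 6 = hour 13.
Load testing waits on the security scan (finishes hour 13, plus 1-hour gap → hour 14), so it starts at hour 14 and finishes at 14 + 9 = hour 23.
Production deploy needs all of load testing (finishes hour 23, plus 1-hour gap → hour 24); the security scan (finishes hour 13). That puts its earliest start at hour 24; it finishes at 24 + 1 = hour 25.
Post-deploy verification waits on production deploy (finishes hour 25, plus 3-hour gap → hour 28), so the earliest it can start is hour 28.

28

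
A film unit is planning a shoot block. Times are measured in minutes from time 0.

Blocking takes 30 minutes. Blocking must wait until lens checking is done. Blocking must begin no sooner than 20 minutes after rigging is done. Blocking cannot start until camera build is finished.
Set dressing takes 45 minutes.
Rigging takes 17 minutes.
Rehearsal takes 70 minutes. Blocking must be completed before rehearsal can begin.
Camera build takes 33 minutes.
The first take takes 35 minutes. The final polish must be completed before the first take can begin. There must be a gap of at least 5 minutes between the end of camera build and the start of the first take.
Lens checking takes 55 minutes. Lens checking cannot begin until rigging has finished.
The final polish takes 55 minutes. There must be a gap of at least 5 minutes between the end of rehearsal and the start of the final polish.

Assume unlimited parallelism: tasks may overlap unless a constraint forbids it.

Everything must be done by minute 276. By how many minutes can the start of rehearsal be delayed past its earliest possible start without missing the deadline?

Nothing blocks camera build, so it runs from minute 0 to minute 33.
Nothing blocks rigging, so it runs from minute 0 to minute 17.
Lens checking cannot begin until rigging (finishes minute 17). It runs from minute 17 to 17 + 55 = minute 72.
For blocking: lens checking (finishes minute 72); rigging (finishes minute 17, plus 20-minute gap → minute 37); camera build (finishes minute 33). Taking the maximum gives a start of minute 72, and it finishes at 72 + 30 = minute 102.
After blocking (finishes minute 102), rehearsal can start at minute 102 and finishes at minute 172.

Working backward from the deadline:
To finish by minute 276, the first take (duration 35) must start no later than minute 241.
The final polish has to be done before the first take (must start by minute 241). That means finishing by minute 241, i.e. starting by 241 − 55 = minute 186.
Rehearsal feeds into the final polish (must start by minute 186, minus 5-minute gap → minute 181); so rehearsal must finish by minute 181 and therefore start by minute 111.
So rehearsal can start as early as minute 102 and as late as minute 111, giving 111 − 102 = 9 minutes of slack.

9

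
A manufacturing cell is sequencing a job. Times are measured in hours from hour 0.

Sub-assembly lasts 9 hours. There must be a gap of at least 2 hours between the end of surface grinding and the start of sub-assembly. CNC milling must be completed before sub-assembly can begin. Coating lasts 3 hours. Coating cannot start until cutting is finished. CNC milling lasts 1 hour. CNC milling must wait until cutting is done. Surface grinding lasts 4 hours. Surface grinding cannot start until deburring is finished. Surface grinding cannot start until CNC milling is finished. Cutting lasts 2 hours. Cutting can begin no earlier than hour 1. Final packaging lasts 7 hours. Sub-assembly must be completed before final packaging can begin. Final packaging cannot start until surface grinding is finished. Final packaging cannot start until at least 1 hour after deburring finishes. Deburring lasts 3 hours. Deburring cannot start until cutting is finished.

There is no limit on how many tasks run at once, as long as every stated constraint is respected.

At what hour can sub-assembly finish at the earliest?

After its own release at hour 1, cutting can start at hour 1 and finishes at hour 3.
CNC milling waits on cutting (finishes hour 3), so it starts at hour 3 and finishes at 3 + 1 = hour 4.
Deburring waits on cutting (finishes hour 3), so it starts at hour 3 and finishes at 3 + 3 = hour 6.
Surface grinding cannot start until deburring (finishes hour 6); CNC milling (finishes hour 4). The controlling bound is hour 6, so surface grinding finishes at 6 + 4 = hour 10.
For sub-assembly: surface grinding (finishes hour 10, plus 2-hour gap → hour 12); CNC milling (finishes hour 4). Taking the maximum gives a start of hour 12, and it finishes at 12 + 9 = hour 21.

21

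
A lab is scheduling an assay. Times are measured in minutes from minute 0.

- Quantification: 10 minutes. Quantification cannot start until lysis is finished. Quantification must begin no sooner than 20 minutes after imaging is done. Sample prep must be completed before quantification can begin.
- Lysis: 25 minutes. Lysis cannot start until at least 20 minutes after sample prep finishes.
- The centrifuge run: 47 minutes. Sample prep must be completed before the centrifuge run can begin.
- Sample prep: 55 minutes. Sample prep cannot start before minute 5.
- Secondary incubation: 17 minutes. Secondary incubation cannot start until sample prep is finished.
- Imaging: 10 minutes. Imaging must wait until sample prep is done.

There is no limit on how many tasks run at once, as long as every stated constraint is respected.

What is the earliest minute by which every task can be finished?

115

Sample prep cannot begin until its own release at minute 5. It runs from minute 5 to 5 + 55 = minute 60.
Imaging cannot begin until sample prep (finishes minute 60). It runs from minute 60 to 60 + 10 = minute 70.
Secondary incubation cannot begin until sample prep (finishes minute 60). It runs from minute 60 to 60 + 17 = minute 77.
The centrifuge run cannot begin until sample prep (finishes minute 60). It runs from minute 60 to 60 + 47 = minute 107.
After sample prep (finishes minute 60, plus 20-minute gap → minute 80), lysis can start at minute 80 and finishes at minute 105.
Quantification has to wait for lysis (finishes minute 105); imaging (finishes minute 70, plus 20-minute gap → minute 90); sample prep (finishes minute 60). The latest of these is minute 105, so quantification runs minute 105 to 105 + 10 = minute 115.
All tasks are finished once the last one completes. Finish times: Sample prep at 60, Lysis at 105, The centrifuge run at 107, Secondary incubation at 77, Imaging at 70, Quantification at 115. The latest is minute 115.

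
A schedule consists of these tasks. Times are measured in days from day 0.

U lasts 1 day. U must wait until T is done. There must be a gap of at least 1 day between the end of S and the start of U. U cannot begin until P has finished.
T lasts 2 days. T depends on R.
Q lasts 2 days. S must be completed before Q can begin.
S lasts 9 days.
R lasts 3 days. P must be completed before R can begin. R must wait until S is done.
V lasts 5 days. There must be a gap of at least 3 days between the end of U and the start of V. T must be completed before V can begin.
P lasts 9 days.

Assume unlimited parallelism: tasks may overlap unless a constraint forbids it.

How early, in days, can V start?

S can start immediately at day 0; it finishes at day 9.
Nothing blocks P, so it runs from day 0 to day 9.
R cannot start until P (finishes day 9); S (finishes day 9). The controlling bound is day 9, so R finishes at 9 + 3 = day 12.
T waits on R (finishes day 12), so it starts at day 12 and finishes at 12 + 2 = day 14.
U has to wait for T (finishes day 14); S (finishes day 9, plus 1-day gap → day 10); P (finishes day 9). The latest of these is day 14, so U runs day 14 to 14 + 1 = day 15.
V waits on U (finishes day 15, plus 3-day gap → day 18); T (finishes day 14). The latest of these is day 18, which is the earliest V can start.

18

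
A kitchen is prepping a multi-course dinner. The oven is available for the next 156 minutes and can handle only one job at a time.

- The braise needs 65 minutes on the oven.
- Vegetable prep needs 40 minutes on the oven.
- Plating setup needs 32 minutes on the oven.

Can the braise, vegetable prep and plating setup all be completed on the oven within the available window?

Yes

Running back to back, the jobs need 65 + 40 + 32 = 137 minutes on the oven.
Since 137 ≤ 156, they fit within the window.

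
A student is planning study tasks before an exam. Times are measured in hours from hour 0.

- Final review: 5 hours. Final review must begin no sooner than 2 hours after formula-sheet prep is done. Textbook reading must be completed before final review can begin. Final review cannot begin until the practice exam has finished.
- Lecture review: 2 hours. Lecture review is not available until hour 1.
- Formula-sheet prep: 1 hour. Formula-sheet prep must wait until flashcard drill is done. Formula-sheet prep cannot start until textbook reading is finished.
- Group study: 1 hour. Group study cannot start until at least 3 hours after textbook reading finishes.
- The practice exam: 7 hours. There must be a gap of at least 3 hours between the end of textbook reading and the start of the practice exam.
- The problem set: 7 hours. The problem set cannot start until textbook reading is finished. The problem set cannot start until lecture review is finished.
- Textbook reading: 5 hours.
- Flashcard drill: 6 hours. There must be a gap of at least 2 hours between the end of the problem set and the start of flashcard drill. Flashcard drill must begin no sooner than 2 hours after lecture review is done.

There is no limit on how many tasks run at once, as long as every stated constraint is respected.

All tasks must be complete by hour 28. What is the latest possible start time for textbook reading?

0

Final review must finish by hour 28; it takes 5 hours, so it must start by 28 − 5 = hour 23.
Since final review (must start by hour 23, minus 2-hour gap → hour 21) depends on it, formula-sheet prep must finish by hour 21. Backing off its 1-hour duration gives a latest start of hour 20.
Flashcard drill must finish before formula-sheet prep (must start by hour 20). With a 6-hour duration, flashcard drill must start by 20 − 6 = hour 14.
The problem set must finish before flashcard drill (must start by hour 14, minus 2-hour gap → hour 12). With a 7-hour duration, the problem set must start by 12 − 7 = hour 5.
The practice exam has to be done before final review (must start by hour 23). That means finishing by hour 23, i.e. starting by 23 − 7 = hour 16.
Group study has no dependents, so it just needs to finish by hour 28. Starting by 28 − 1 = hour 27 achieves that.
Textbook reading has several dependents: the problem set (must start by hour 5); the practice exam (must start by hour 16, minus 3-hour gap → hour 13); group study (must start by hour 27, minus 3-hour gap → hour 24); formula-sheet prep (must start by hour 20); final review (must start by hour 23). The earliest of those limits is hour 5, so textbook reading must start by 5 − 5 = hour 0.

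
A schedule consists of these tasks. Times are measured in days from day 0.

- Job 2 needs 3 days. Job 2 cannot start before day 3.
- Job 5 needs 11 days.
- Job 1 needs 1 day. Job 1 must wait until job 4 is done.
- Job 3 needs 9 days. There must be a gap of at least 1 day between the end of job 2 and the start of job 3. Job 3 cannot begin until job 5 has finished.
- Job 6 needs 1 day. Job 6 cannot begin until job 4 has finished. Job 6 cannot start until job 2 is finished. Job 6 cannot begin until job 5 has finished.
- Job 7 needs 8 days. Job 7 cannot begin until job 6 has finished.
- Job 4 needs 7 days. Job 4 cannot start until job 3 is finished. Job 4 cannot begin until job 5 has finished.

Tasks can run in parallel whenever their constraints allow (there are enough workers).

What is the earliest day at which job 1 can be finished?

Job 5 has no prerequisites, so it starts at day 0 and finishes at day 11.
Job 2 cannot begin until its own release at day 3. It runs from day 3 to 3 + 3 = day 6.
Job 3 has to wait for job 2 (finishes day 6, plus 1-day gap → day 7); job 5 (finishes day 11). The latest of these is day 11, so job 3 runs day 11 to 11 + 9 = day 20.
Job 4 needs all of job 3 (finishes day 20); job 5 (finishes day 11). That puts its earliest start at day 20; it finishes at 20 + 7 = day 27.
After job 4 (finishes day 27), job 1 can start at day 27 and finishes at day 28.

28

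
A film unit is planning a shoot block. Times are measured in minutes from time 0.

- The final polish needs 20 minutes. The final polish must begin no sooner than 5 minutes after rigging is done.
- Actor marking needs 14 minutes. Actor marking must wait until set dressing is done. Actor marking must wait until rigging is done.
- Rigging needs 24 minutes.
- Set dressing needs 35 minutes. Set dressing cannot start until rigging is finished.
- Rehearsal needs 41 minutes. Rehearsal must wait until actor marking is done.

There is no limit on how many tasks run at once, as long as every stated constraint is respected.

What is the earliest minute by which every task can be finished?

Rigging can start immediately at minute 0; it finishes at minute 24.
The final polish waits on rigging (finishes minute 24, plus 5-minute gap → minute 29), so it starts at minute 29 and finishes at 29 + 20 = minute 49.
Set dressing cannot begin until rigging (finishes minute 24). It runs from minute 24 to 24 + 35 = minute 59.
For actor marking: set dressing (finishes minute 59); rigging (finishes minute 24). Taking the maximum gives a start of minute 59, and it finishes at 59 + 14 = minute 73.
Rehearsal cannot begin until actor marking (finishes minute 73). It runs from minute 73 to 73 + 41 = minute 114.
All tasks are finished once the last one completes. Finish times: Rigging at 24, Set dressing at 59, Actor marking at 73, Rehearsal at 114, The final polish at 49. The latest is minute 114.

114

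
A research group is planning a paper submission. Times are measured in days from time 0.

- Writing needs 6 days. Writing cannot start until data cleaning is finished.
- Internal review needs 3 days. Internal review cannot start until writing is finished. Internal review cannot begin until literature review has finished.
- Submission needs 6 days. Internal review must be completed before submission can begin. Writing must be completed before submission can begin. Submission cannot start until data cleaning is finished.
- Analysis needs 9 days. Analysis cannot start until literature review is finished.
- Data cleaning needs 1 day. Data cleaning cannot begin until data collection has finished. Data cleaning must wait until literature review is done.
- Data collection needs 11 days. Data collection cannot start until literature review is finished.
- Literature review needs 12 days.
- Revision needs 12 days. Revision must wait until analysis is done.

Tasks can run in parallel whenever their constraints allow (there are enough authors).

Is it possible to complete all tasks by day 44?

Yes

Literature review has no prerequisites, so it starts at day 0 and finishes at day 12.
After literature review (finishes day 12), analysis can start at day 12 and finishes at day 21.
Revision waits on analysis (finishes day 21), so it starts at day 21 and finishes at 21 + 12 = day 33.
Data collection waits on literature review (finishes day 12), so it starts at day 12 and finishes at 12 + 11 = day 23.
For data cleaning: data collection (finishes day 23); literature review (finishes day 12). Taking the maximum gives a start of day 23, and it finishes at 23 + 1 = day 24.
After data cleaning (finishes day 24), writing can start at day 24 and finishes at day 30.
For internal review: writing (finishes day 30); literature review (finishes day 12). Taking the maximum gives a start of day 30, and it finishes at 30 + 3 = day 33.
For submission: internal review (finishes day 33); writing (finishes day 30); data cleaning (finishes day 24). Taking the maximum gives a start of day 33, and it finishes at 33 + 6 = day 39.
Every task is finished by day 39, which is no later than the deadline of 44, so the schedule is feasible.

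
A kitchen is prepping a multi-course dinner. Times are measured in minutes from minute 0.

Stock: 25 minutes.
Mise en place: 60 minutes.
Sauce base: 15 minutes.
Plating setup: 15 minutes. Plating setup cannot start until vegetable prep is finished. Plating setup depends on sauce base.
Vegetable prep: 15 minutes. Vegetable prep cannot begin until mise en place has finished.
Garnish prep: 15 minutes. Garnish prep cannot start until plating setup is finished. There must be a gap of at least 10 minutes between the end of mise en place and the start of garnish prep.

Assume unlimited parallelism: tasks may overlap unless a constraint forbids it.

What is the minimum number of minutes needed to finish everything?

105

Nothing blocks sauce base, so it runs from minute 0 to minute 15.
Stock has no prerequisites, so it starts at minute 0 and finishes at minute 25.
Nothing blocks mise en place, so it runs from minute 0 to minute 60.
After mise en place (finishes minute 60), vegetable prep can start at minute 60 and finishes at minute 75.
Plating setup cannot start until vegetable prep (finishes minute 75); sauce base (finishes minute 15). The controlling bound is minute 75, so plating setup finishes at 75 + 15 = minute 90.
Garnish prep needs all of plating setup (finishes minute 90); mise en place (finishes minute 60, plus 10-minute gap → minute 70). That puts its earliest start at minute 90; it finishes at 90 + 15 = minute 105.
All tasks are finished once the last one completes. Finish times: Mise en place at 60, Stock at 25, Sauce base at 15, Vegetable prep at 75, Plating setup at 90, Garnish prep at 105. The latest is minute 105.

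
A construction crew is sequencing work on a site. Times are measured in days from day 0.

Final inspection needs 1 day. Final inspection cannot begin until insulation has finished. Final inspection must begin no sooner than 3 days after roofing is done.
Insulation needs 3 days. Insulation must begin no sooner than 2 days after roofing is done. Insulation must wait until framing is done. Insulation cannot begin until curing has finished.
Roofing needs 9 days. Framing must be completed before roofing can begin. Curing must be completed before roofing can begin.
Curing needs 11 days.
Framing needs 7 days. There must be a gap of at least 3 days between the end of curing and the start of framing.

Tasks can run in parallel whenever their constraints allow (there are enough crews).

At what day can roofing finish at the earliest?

30

Curing can start immediately at day 0; it finishes at day 11.
After curing (finishes day 11, plus 3-day gap → day 14), framing can start at day 14 and finishes at day 21.
Roofing needs all of framing (finishes day 21); curing (finishes day 11). That puts its earliest start at day 21; it finishes at 21 + 9 = day 30.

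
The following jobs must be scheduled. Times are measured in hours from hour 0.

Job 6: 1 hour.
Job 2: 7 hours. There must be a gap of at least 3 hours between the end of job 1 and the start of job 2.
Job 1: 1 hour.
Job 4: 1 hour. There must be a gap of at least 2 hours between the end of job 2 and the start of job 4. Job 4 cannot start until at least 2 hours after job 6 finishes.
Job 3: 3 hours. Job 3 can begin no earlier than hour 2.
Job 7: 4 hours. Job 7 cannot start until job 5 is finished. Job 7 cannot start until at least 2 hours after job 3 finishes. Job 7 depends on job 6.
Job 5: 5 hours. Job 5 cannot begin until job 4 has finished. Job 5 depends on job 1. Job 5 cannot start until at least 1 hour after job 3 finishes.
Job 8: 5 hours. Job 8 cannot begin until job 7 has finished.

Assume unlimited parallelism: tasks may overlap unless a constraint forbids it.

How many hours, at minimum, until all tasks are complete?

28

Job 6 has no prerequisites, so it starts at hour 0 and finishes at hour 1.
Job 3 waits on its own release at hour 2, so it starts at hour 2 and finishes at 2 + 3 = hour 5.
Nothing blocks job 1, so it runs from hour 0 to hour 1.
After job 1 (finishes hour 1, plus 3-hour gap → hour 4), job 2 can start at hour 4 and finishes at hour 11.
For job 4: job 2 (finishes hour 11, plus 2-hour gap → hour 13); job 6 (finishes hour 1, plus 2-hour gap → hour 3). Taking the maximum gives a start of hour 13, and it finishes at 13 + 1 = hour 14.
Job 5 cannot start until job 4 (finishes hour 14); job 1 (finishes hour 1); job 3 (finishes hour 5, plus 1-hour gap → hour 6). The controlling bound is hour 14, so job 5 finishes at 14 + 5 = hour 19.
Job 7 needs all of job 5 (finishes hour 19); job 3 (finishes hour 5, plus 2-hour gap → hour 7); job 6 (finishes hour 1). That puts its earliest start at hour 19; it finishes at 19 + 4 = hour 23.
Job 8 cannot begin until job 7 (finishes hour 23). It runs from hour 23 to 23 + 5 = hour 28.
All tasks are finished once the last one completes. Finish times: Job 1 at 1, Job 2 at 11, Job 3 at 5, Job 4 at 14, Job 5 at 19, Job 6 at 1, Job 7 at 23, Job 8 at 28. The latest is hour 28.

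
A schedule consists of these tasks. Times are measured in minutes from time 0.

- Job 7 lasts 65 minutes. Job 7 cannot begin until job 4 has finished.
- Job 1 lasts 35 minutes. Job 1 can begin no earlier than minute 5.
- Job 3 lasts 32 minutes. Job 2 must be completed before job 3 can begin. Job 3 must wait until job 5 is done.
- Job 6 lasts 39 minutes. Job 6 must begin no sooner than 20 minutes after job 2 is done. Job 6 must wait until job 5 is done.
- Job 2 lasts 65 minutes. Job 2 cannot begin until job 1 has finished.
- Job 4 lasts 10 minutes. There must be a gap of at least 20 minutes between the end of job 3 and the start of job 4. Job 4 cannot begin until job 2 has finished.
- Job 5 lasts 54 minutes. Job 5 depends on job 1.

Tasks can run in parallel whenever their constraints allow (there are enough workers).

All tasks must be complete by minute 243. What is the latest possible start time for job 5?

62

To finish by minute 243, job 7 (duration 65) must start no later than minute 178.
Job 4 has to be done before job 7 (must start by minute 178). That means finishing by minute 178, i.e. starting by 178 − 10 = minute 168.
Job 3 has to be done before job 4 (must start by minute 168, minus 20-minute gap → minute 148). That means finishing by minute 148, i.e. starting by 148 − 32 = minute 116.
Job 6 must finish by minute 243; it takes 39 minutes, so it must start by 243 − 39 = minute 204.
For job 5: job 3 (must start by minute 116); job 6 (must start by minute 204). The most restrictive is minute 116; with a 54-minute duration, job 5 must start by minute 62.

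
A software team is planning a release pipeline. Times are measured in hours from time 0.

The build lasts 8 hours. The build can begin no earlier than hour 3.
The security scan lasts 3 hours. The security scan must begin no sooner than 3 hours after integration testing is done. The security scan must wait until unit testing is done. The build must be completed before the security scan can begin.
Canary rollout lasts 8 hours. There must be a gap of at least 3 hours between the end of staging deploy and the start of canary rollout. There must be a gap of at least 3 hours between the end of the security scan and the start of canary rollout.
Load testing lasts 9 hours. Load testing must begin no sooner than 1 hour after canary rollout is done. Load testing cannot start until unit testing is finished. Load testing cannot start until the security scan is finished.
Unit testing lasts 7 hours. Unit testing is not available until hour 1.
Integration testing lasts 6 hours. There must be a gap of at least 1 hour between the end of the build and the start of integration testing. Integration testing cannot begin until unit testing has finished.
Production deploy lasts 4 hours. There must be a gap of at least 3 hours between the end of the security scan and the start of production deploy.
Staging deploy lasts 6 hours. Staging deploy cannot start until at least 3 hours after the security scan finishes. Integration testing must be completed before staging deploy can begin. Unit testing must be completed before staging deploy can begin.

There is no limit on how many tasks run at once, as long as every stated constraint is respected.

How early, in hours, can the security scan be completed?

24

Unit testing cannot begin until its own release at hour 1. It runs from hour 1 to 1 + 7 = hour 8.
The build waits on its own release at hour 3, so it starts at hour 3 and finishes at 3 + 8 = hour 11.
Integration testing has to wait for the build (finishes hour 11, plus 1-hour gap → hour 12); unit testing (finishes hour 8). The latest of these is hour 12, so integration testing runs hour 12 to 12 + 6 = hour 18.
The security scan has to wait for integration testing (finishes hour 18, plus 3-hour gap → hour 21); unit testing (finishes hour 8); the build (finishes hour 11). The latest of these is hour 21, so the security scan runs hour 21 to 21 + 3 = hour 24.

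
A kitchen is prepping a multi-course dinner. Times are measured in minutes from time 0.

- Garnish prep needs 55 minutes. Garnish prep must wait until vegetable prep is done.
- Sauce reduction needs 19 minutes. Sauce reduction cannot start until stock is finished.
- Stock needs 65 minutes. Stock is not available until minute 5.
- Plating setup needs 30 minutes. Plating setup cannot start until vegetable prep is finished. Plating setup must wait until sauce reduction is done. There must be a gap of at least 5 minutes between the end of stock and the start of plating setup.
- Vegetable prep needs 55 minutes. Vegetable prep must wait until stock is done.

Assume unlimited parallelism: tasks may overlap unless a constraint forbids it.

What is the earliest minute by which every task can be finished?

Stock cannot begin until its own release at minute 5. It runs from minute 5 to 5 + 65 = minute 70.
Sauce reduction cannot begin until stock (finishes minute 70). It runs from minute 70 to 70 + 19 = minute 89.
Vegetable prep cannot begin until stock (finishes minute 70). It runs from minute 70 to 70 + 55 = minute 125.
Garnish prep waits on vegetable prep (finishes minute 125), so it starts at minute 125 and finishes at 125 + 55 = minute 180.
Plating setup needs all of vegetable prep (finishes minute 125); sauce reduction (finishes minute 89); stock (finishes minute 70, plus 5-minute gap → minute 75). That puts its earliest start at minute 125; it finishes at 125 + 30 = minute 155.
All tasks are finished once the last one completes. Finish times: Stock at 70, Vegetable prep at 125, Sauce reduction at 89, Plating setup at 155, Garnish prep at 180. The latest is minute 180.

180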